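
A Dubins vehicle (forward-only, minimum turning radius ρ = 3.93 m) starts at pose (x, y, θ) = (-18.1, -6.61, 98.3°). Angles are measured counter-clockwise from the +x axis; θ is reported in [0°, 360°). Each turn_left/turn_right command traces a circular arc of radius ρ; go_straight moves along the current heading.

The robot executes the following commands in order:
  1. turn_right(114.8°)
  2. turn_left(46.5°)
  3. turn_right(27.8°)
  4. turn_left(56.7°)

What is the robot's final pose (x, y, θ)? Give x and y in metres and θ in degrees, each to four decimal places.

set_pose: (x, y, θ) = (-18.1000, -6.6100, 98.3000°), ρ = 3.93
turn_right(114.8°): centre at ρ to the right, rotate −114.8° → (-13.0950, -2.2745, -16.5000° ≡ 343.5000°)
turn_left(46.5°): centre at ρ to the left, rotate +46.5° → (-10.0138, -1.9098, 390.0000° ≡ 30.0000°)
turn_right(27.8°): centre at ρ to the right, rotate −27.8° → (-8.1997, -1.3862, 2.2000°)
turn_left(56.7°): centre at ρ to the left, rotate +56.7° → (-4.9854, 0.5109, 58.9000°)

(-4.9854, 0.5109, 58.9000°)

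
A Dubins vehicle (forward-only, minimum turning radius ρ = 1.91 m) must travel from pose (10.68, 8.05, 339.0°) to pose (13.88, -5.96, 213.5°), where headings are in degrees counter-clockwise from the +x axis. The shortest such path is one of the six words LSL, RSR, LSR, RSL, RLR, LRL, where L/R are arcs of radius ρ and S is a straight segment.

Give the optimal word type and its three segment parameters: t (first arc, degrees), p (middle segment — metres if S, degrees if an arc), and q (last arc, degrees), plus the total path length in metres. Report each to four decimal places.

RSR: t = 54.0962°, p = 11.0043 m, q = 71.4038°, L = 15.1880 m

Let ψ = atan2(Δy, Δx) = atan2(-14.01, 3.20) = -77.1339° be the start→goal bearing.
Normalize: d = |goal − start| / ρ = 14.370807/1.91 = 7.523983, α = (θ_start − ψ) mod 360° = 56.1339° = 0.979721 rad, β = (θ_goal − ψ) mod 360° = 290.6339° = 5.072518 rad.
Common terms: sin α = 0.830342, cos α = 0.557254, sin β = -0.935851, cos β = 0.352395, cos(α−β) = -0.580703, d² = 56.610318. Work in radians in the unit-radius frame; every candidate has L = ρ·(t + p + q).
LSL: p² = 2 + d² − 2cos(α−β) + 2d(sin α − sin β) = 86.349339; p = √p² = 9.292435; φ = atan2(cos β − cos α, d + sin α − sin β) = -0.022048 rad; t = (φ − α) mod 2π = 5.281417 rad, q = (β − φ) mod 2π = 5.094566 rad → L = 1.91·(5.281417 + 9.292435 + 5.094566) = 1.91·19.668417 = 37.566676 m
RSR: p² = 2 + d² − 2cos(α−β) + 2d(sin β − sin α) = 33.194108; p = √p² = 5.761433; φ = atan2(cos α − cos β, d − sin α + sin β) = 0.035564 rad; t = (α − φ) mod 2π = 0.944157 rad, q = (φ − β) mod 2π = 1.246232 rad → L = 1.91·(0.944157 + 5.761433 + 1.246232) = 1.91·7.951821 = 15.187978 m
LSR: p² = d² − 2 + 2cos(α−β) + 2d(sin α + sin β) = 51.861211; p = √p² = 7.201473; φ = atan2(−cos α − cos β, d + sin α + sin β) − atan2(−2, p) = 0.148884 rad; t = (φ − α) mod 2π = 5.452348 rad, q = (φ − β) mod 2π = 1.359551 rad → L = 1.91·(5.452348 + 7.201473 + 1.359551) = 1.91·14.013372 = 26.765540 m
RSL: p² = d² − 2 + 2cos(α−β) − 2d(sin α + sin β) = 55.036613; p = √p² = 7.418667; φ = atan2(cos α + cos β, d − sin α − sin β) − atan2(2, p) = -0.144662 rad; t = (α − φ) mod 2π = 1.124383 rad, q = (β − φ) mod 2π = 5.217180 rad → L = 1.91·(1.124383 + 7.418667 + 5.217180) = 1.91·13.760230 = 26.282039 m
RLR: c = (6 − d² + 2cos(α−β) + 2d(sin α − sin β))/8 = -3.149263, |c| > 1 → infeasible
LRL: c = (6 − d² + 2cos(α−β) − 2d(sin α − sin β))/8 = -9.793667, |c| > 1 → infeasible
Shortest: RSR with L = 15.187978 m ≈ 15.1880 m
Convert RSR to answer units (arcs ×180/π): t = 0.944157·180/π = 54.0962°, p = ρ·p = 1.91·5.761433 = 11.0043 m, q = 1.246232·180/π = 71.4038°, L = 15.1880 m.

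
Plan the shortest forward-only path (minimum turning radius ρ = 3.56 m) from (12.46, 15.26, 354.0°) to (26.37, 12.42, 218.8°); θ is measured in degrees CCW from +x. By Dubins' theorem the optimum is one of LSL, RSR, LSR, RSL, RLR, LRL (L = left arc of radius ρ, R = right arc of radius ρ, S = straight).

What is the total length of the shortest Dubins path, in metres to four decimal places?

21.0243 m

Let ψ = atan2(Δy, Δx) = atan2(-2.84, 13.91) = -11.5395° be the start→goal bearing.
Normalize: d = |goal − start| / ρ = 14.196961/3.56 = 3.987910, α = (θ_start − ψ) mod 360° = 5.5395° = 0.096682 rad, β = (θ_goal − ψ) mod 360° = 230.3395° = 4.020182 rad.
Common terms: sin α = 0.096531, cos α = 0.995330, sin β = -0.769839, cos β = -0.638238, cos(α−β) = -0.709571, d² = 15.903429. Work in radians in the unit-radius frame; every candidate has L = ρ·(t + p + q).
LSL: p² = 2 + d² − 2cos(α−β) + 2d(sin α − sin β) = 26.232588; p = √p² = 5.121776; φ = atan2(cos β − cos α, d + sin α − sin β) = -0.324617 rad; t = (φ − α) mod 2π = 5.861887 rad, q = (β − φ) mod 2π = 4.344799 rad → L = 3.56·(5.861887 + 5.121776 + 4.344799) = 3.56·15.328461 = 54.569322 m
RSR: p² = 2 + d² − 2cos(α−β) + 2d(sin β − sin α) = 12.412554; p = √p² = 3.523145; φ = atan2(cos α − cos β, d − sin α + sin β) = 0.482130 rad; t = (α − φ) mod 2π = 5.897737 rad, q = (φ − β) mod 2π = 2.745133 rad → L = 3.56·(5.897737 + 3.523145 + 2.745133) = 3.56·12.166016 = 43.311017 m
LSR: p² = d² − 2 + 2cos(α−β) + 2d(sin α + sin β) = 7.114104; p = √p² = 2.667228; φ = atan2(−cos α − cos β, d + sin α + sin β) − atan2(−2, p) = 0.536081 rad; t = (φ − α) mod 2π = 0.439399 rad, q = (φ − β) mod 2π = 2.799084 rad → L = 3.56·(0.439399 + 2.667228 + 2.799084) = 3.56·5.905711 = 21.024332 m
RSL: p² = d² − 2 + 2cos(α−β) − 2d(sin α + sin β) = 17.854472; p = √p² = 4.225455; φ = atan2(cos α + cos β, d − sin α − sin β) − atan2(2, p) = -0.365618 rad; t = (α − φ) mod 2π = 0.462300 rad, q = (β − φ) mod 2π = 4.385800 rad → L = 3.56·(0.462300 + 4.225455 + 4.385800) = 3.56·9.073556 = 32.301858 m
RLR: c = (6 − d² + 2cos(α−β) + 2d(sin α − sin β))/8 = -0.551569; p = 2π − arccos c = 4.128145 rad; φ = atan2(cos α − cos β, d − sin α + sin β) = 0.482130 rad; t = (α − φ + p/2) mod 2π = 1.678624 rad, q = (α − β − t + p) mod 2π = 4.809206 rad → L = 3.56·(1.678624 + 4.128145 + 4.809206) = 3.56·10.615974 = 37.792869 m
LRL: c = (6 − d² + 2cos(α−β) − 2d(sin α − sin β))/8 = -2.279073, |c| > 1 → infeasible
Shortest: LSR with L = 21.024332 m ≈ 21.0243 m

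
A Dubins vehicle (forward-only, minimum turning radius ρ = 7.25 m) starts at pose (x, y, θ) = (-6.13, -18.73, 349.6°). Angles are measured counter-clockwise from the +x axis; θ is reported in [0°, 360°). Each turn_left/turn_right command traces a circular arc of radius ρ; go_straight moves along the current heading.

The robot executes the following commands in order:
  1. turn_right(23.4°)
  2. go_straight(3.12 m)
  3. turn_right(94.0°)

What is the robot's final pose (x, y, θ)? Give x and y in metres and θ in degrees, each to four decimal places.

set_pose: (x, y, θ) = (-6.1300, -18.7300, 349.6000°), ρ = 7.25
turn_right(23.4°): centre at ρ to the right, rotate −23.4° → (-3.4056, -19.8363, 326.2000°)
go_straight(3.12): x += 3.12·cos θ, y += 3.12·sin θ → (-0.8129, -21.5719, 326.2000°)
turn_right(94.0°): centre at ρ to the right, rotate −94.0° → (0.8825, -32.0401, 232.2000°)

(0.8825, -32.0401, 232.2000°)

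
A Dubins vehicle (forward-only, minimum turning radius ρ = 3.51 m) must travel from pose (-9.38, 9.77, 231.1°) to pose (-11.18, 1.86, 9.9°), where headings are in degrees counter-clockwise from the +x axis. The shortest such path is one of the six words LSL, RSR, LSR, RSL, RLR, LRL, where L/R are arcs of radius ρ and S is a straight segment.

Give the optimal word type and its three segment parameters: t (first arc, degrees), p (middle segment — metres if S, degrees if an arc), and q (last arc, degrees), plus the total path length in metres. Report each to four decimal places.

RLR: t = 58.0353°, p = 206.7770°, q = 9.9418°, L = 16.8317 m

Let ψ = atan2(Δy, Δx) = atan2(-7.91, -1.80) = -102.8199° be the start→goal bearing.
Normalize: d = |goal − start| / ρ = 8.112219/3.51 = 2.311174, α = (θ_start − ψ) mod 360° = 333.9199° = 5.828002 rad, β = (θ_goal − ψ) mod 360° = 112.7199° = 1.967334 rad.
Common terms: sin α = -0.439627, cos α = 0.898180, sin β = 0.922404, cos β = -0.386227, cos(α−β) = -0.752415, d² = 5.341523. Work in radians in the unit-radius frame; every candidate has L = ρ·(t + p + q).
LSL: p² = 2 + d² − 2cos(α−β) + 2d(sin α − sin β) = 2.550574; p = √p² = 1.597052; φ = atan2(cos β − cos α, d + sin α − sin β) = -0.934390 rad; t = (φ − α) mod 2π = 5.803979 rad, q = (β − φ) mod 2π = 2.901723 rad → L = 3.51·(5.803979 + 1.597052 + 2.901723) = 3.51·10.302754 = 36.162666 m
RSR: p² = 2 + d² − 2cos(α−β) + 2d(sin β − sin α) = 15.142132; p = √p² = 3.891289; φ = atan2(cos α − cos β, d − sin α + sin β) = 0.336380 rad; t = (α − φ) mod 2π = 5.491622 rad, q = (φ − β) mod 2π = 4.652232 rad → L = 3.51·(5.491622 + 3.891289 + 4.652232) = 3.51·14.035143 = 49.263352 m
LSR: p² = d² − 2 + 2cos(α−β) + 2d(sin α + sin β) = 4.068256; p = √p² = 2.016992; φ = atan2(−cos α − cos β, d + sin α + sin β) − atan2(−2, p) = 0.599942 rad; t = (φ − α) mod 2π = 1.055125 rad, q = (φ − β) mod 2π = 4.915794 rad → L = 3.51·(1.055125 + 2.016992 + 4.915794) = 3.51·7.987911 = 28.037567 m
RSL: p² = d² − 2 + 2cos(α−β) − 2d(sin α + sin β) = -0.394869 < 0 → infeasible
RLR: c = (6 − d² + 2cos(α−β) + 2d(sin α − sin β))/8 = -0.892767; p = 2π − arccos c = 3.608940 rad; φ = atan2(cos α − cos β, d − sin α + sin β) = 0.336380 rad; t = (α − φ + p/2) mod 2π = 1.012906 rad, q = (α − β − t + p) mod 2π = 0.173517 rad → L = 3.51·(1.012906 + 3.608940 + 0.173517) = 3.51·4.795363 = 16.831724 m
LRL: c = (6 − d² + 2cos(α−β) − 2d(sin α − sin β))/8 = 0.681178; p = 2π − arccos c = 5.461760 rad; φ = atan2(cos β − cos α, d + sin α − sin β) = -0.934390 rad; t = (φ − α + p/2) mod 2π = 2.251674 rad, q = (β − α − t + p) mod 2π = 5.632603 rad → L = 3.51·(2.251674 + 5.461760 + 5.632603) = 3.51·13.346037 = 46.844589 m
Shortest: RLR with L = 16.831724 m ≈ 16.8317 m
Convert RLR to answer units (arcs ×180/π): t = 1.012906·180/π = 58.0353°, p = 3.608940·180/π = 206.7770°, q = 0.173517·180/π = 9.9418°, L = 16.8317 m.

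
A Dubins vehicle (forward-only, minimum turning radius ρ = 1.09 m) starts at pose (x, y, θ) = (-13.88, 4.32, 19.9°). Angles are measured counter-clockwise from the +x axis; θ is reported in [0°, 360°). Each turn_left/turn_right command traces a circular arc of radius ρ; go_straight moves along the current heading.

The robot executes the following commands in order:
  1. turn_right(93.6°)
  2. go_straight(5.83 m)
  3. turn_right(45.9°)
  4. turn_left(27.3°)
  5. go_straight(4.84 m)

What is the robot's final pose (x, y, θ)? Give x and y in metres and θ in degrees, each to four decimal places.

set_pose: (x, y, θ) = (-13.8800, 4.3200, 19.9000°), ρ = 1.09
turn_right(93.6°): centre at ρ to the right, rotate −93.6° → (-12.4628, 3.6010, -73.7000° ≡ 286.3000°)
go_straight(5.83): x += 5.83·cos θ, y += 5.83·sin θ → (-10.8265, -1.9947, 286.3000°)
turn_right(45.9°): centre at ρ to the right, rotate −45.9° → (-10.9249, -2.8390, 240.4000°)
turn_left(27.3°): centre at ρ to the left, rotate +27.3° → (-11.0663, -3.3336, 267.7000°)
go_straight(4.84): x += 4.84·cos θ, y += 4.84·sin θ → (-11.2606, -8.1697, 267.7000°)

(-11.2606, -8.1697, 267.7000°)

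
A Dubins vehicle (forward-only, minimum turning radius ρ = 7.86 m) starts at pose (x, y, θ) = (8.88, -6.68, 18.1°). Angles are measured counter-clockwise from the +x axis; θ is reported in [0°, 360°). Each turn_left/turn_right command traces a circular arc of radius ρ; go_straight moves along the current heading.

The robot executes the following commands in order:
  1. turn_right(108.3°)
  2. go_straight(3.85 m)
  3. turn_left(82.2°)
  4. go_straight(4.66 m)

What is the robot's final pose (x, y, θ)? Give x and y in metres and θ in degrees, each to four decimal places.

(30.5491, -26.4880, 352.0000°)

set_pose: (x, y, θ) = (8.8800, -6.6800, 18.1000°), ρ = 7.86
turn_right(108.3°): centre at ρ to the right, rotate −108.3° → (19.1819, -14.1785, -90.2000° ≡ 269.8000°)
go_straight(3.85): x += 3.85·cos θ, y += 3.85·sin θ → (19.1684, -18.0285, 269.8000°)
turn_left(82.2°): centre at ρ to the left, rotate +82.2° → (25.9345, -25.8394, 352.0000°)
go_straight(4.66): x += 4.66·cos θ, y += 4.66·sin θ → (30.5491, -26.4880, 352.0000°)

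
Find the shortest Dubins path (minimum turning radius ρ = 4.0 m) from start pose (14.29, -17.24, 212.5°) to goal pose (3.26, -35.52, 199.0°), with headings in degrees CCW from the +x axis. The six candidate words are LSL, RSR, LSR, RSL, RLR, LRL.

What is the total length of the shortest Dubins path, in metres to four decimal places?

21.6881 m

Let ψ = atan2(Δy, Δx) = atan2(-18.28, -11.03) = -121.1064° be the start→goal bearing.
Normalize: d = |goal − start| / ρ = 21.349925/4.0 = 5.337481, α = (θ_start − ψ) mod 360° = 333.6064° = 5.822531 rad, β = (θ_goal − ψ) mod 360° = 320.1064° = 5.586911 rad.
Common terms: sin α = -0.444535, cos α = 0.895762, sin β = -0.641364, cos β = 0.767237, cos(α−β) = 0.972370, d² = 28.488706. Work in radians in the unit-radius frame; every candidate has L = ρ·(t + p + q).
LSL: p² = 2 + d² − 2cos(α−β) + 2d(sin α − sin β) = 30.645107; p = √p² = 5.535802; φ = atan2(cos β − cos α, d + sin α − sin β) = -0.023219 rad; t = (φ − α) mod 2π = 0.437436 rad, q = (β − φ) mod 2π = 5.610130 rad → L = 4.0·(0.437436 + 5.535802 + 5.610130) = 4.0·11.583368 = 46.333473 m
RSR: p² = 2 + d² − 2cos(α−β) + 2d(sin β − sin α) = 26.442825; p = √p² = 5.142259; φ = atan2(cos α − cos β, d − sin α + sin β) = 0.024996 rad; t = (α − φ) mod 2π = 5.797534 rad, q = (φ − β) mod 2π = 0.721271 rad → L = 4.0·(5.797534 + 5.142259 + 0.721271) = 4.0·11.661064 = 46.644254 m
LSR: p² = d² − 2 + 2cos(α−β) + 2d(sin α + sin β) = 16.841524; p = √p² = 4.103843; φ = atan2(−cos α − cos β, d + sin α + sin β) − atan2(−2, p) = 0.080623 rad; t = (φ − α) mod 2π = 0.541277 rad, q = (φ − β) mod 2π = 0.776897 rad → L = 4.0·(0.541277 + 4.103843 + 0.776897) = 4.0·5.422017 = 21.688067 m
RSL: p² = d² − 2 + 2cos(α−β) − 2d(sin α + sin β) = 40.025368; p = √p² = 6.326561; φ = atan2(cos α + cos β, d − sin α − sin β) − atan2(2, p) = -0.052851 rad; t = (α − φ) mod 2π = 5.875382 rad, q = (β − φ) mod 2π = 5.639762 rad → L = 4.0·(5.875382 + 6.326561 + 5.639762) = 4.0·17.841704 = 71.366816 m
RLR: c = (6 − d² + 2cos(α−β) + 2d(sin α − sin β))/8 = -2.305353, |c| > 1 → infeasible
LRL: c = (6 − d² + 2cos(α−β) − 2d(sin α − sin β))/8 = -2.830638, |c| > 1 → infeasible
Shortest: LSR with L = 21.688067 m ≈ 21.6881 m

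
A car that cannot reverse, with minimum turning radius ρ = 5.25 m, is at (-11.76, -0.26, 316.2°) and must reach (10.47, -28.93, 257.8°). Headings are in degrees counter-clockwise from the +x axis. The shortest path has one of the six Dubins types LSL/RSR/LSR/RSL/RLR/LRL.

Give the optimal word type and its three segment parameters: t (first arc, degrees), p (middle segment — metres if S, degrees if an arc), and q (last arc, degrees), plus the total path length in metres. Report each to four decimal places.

RSR: t = 5.1064°, p = 31.5421 m, q = 53.2936°, L = 36.8933 m

Let ψ = atan2(Δy, Δx) = atan2(-28.67, 22.23) = -52.2109° be the start→goal bearing.
Normalize: d = |goal − start| / ρ = 36.278669/5.25 = 6.910223, α = (θ_start − ψ) mod 360° = 8.4109° = 0.146798 rad, β = (θ_goal − ψ) mod 360° = 310.0109° = 5.410711 rad.
Common terms: sin α = 0.146271, cos α = 0.989245, sin β = -0.765922, cos β = 0.642933, cos(α−β) = 0.523986, d² = 47.751176. Work in radians in the unit-radius frame; every candidate has L = ρ·(t + p + q).
LSL: p² = 2 + d² − 2cos(α−β) + 2d(sin α − sin β) = 61.310123; p = √p² = 7.830078; φ = atan2(cos β − cos α, d + sin α − sin β) = -0.044243 rad; t = (φ − α) mod 2π = 6.092145 rad, q = (β − φ) mod 2π = 5.454954 rad → L = 5.25·(6.092145 + 7.830078 + 5.454954) = 5.25·19.377176 = 101.730176 m
RSR: p² = 2 + d² − 2cos(α−β) + 2d(sin β − sin α) = 36.096286; p = √p² = 6.008019; φ = atan2(cos α − cos β, d − sin α + sin β) = 0.057673 rad; t = (α − φ) mod 2π = 0.089124 rad, q = (φ − β) mod 2π = 0.930148 rad → L = 5.25·(0.089124 + 6.008019 + 0.930148) = 5.25·7.027291 = 36.893277 m
LSR: p² = d² − 2 + 2cos(α−β) + 2d(sin α + sin β) = 38.235295; p = √p² = 6.183470; φ = atan2(−cos α − cos β, d + sin α + sin β) − atan2(−2, p) = 0.058957 rad; t = (φ − α) mod 2π = 6.195344 rad, q = (φ − β) mod 2π = 0.931431 rad → L = 5.25·(6.195344 + 6.183470 + 0.931431) = 5.25·13.310245 = 69.878788 m
RSL: p² = d² − 2 + 2cos(α−β) − 2d(sin α + sin β) = 55.363001; p = √p² = 7.440632; φ = atan2(cos α + cos β, d − sin α − sin β) − atan2(2, p) = -0.049130 rad; t = (α − φ) mod 2π = 0.195928 rad, q = (β − φ) mod 2π = 5.459841 rad → L = 5.25·(0.195928 + 7.440632 + 5.459841) = 5.25·13.096400 = 68.756099 m
RLR: c = (6 − d² + 2cos(α−β) + 2d(sin α − sin β))/8 = -3.512036, |c| > 1 → infeasible
LRL: c = (6 − d² + 2cos(α−β) − 2d(sin α − sin β))/8 = -6.663765, |c| > 1 → infeasible
Shortest: RSR with L = 36.893277 m ≈ 36.8933 m
Convert RSR to answer units (arcs ×180/π): t = 0.089124·180/π = 5.1064°, p = ρ·p = 5.25·6.008019 = 31.5421 m, q = 0.930148·180/π = 53.2936°, L = 36.8933 m.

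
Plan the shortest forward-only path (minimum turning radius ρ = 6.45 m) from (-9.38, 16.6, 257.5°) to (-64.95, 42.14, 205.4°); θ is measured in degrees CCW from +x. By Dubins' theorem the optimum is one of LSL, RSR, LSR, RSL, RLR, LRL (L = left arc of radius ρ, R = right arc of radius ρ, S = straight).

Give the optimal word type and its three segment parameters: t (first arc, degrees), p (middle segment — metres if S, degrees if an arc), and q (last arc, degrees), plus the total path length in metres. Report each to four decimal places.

RSL: t = 113.9545°, p = 48.2903 m, q = 61.8545°, L = 68.0817 m

Let ψ = atan2(Δy, Δx) = atan2(25.54, -55.57) = 155.3165° be the start→goal bearing.
Normalize: d = |goal − start| / ρ = 61.158127/6.45 = 9.481880, α = (θ_start − ψ) mod 360° = 102.1835° = 1.783439 rad, β = (θ_goal − ψ) mod 360° = 50.0835° = 0.874123 rad.
Common terms: sin α = 0.977477, cos α = -0.211044, sin β = 0.766981, cos β = 0.641670, cos(α−β) = 0.614285, d² = 89.906051. Work in radians in the unit-radius frame; every candidate has L = ρ·(t + p + q).
LSL: p² = 2 + d² − 2cos(α−β) + 2d(sin α − sin β) = 94.669273; p = √p² = 9.729814; φ = atan2(cos β − cos α, d + sin α − sin β) = 0.087752 rad; t = (φ − α) mod 2π = 4.587498 rad, q = (β − φ) mod 2π = 0.786371 rad → L = 6.45·(4.587498 + 9.729814 + 0.786371) = 6.45·15.103682 = 97.418751 m
RSR: p² = 2 + d² − 2cos(α−β) + 2d(sin β − sin α) = 86.685689; p = √p² = 9.310515; φ = atan2(cos α − cos β, d − sin α + sin β) = -0.091715 rad; t = (α − φ) mod 2π = 1.875154 rad, q = (φ − β) mod 2π = 5.317348 rad → L = 6.45·(1.875154 + 9.310515 + 5.317348) = 6.45·16.503017 = 106.444459 m
LSR: p² = d² − 2 + 2cos(α−β) + 2d(sin α + sin β) = 122.216093; p = √p² = 11.055139; φ = atan2(−cos α − cos β, d + sin α + sin β) − atan2(−2, p) = 0.140636 rad; t = (φ − α) mod 2π = 4.640382 rad, q = (φ − β) mod 2π = 5.549698 rad → L = 6.45·(4.640382 + 11.055139 + 5.549698) = 6.45·21.245219 = 137.031664 m
RSL: p² = d² − 2 + 2cos(α−β) − 2d(sin α + sin β) = 56.053150; p = √p² = 7.486865; φ = atan2(cos α + cos β, d − sin α − sin β) − atan2(2, p) = -0.205441 rad; t = (α − φ) mod 2π = 1.988881 rad, q = (β − φ) mod 2π = 1.079564 rad → L = 6.45·(1.988881 + 7.486865 + 1.079564) = 6.45·10.555310 = 68.081749 m
RLR: c = (6 − d² + 2cos(α−β) + 2d(sin α − sin β))/8 = -9.835711, |c| > 1 → infeasible
LRL: c = (6 − d² + 2cos(α−β) − 2d(sin α − sin β))/8 = -10.833659, |c| > 1 → infeasible
Shortest: RSL with L = 68.081749 m ≈ 68.0817 m
Convert RSL to answer units (arcs ×180/π): t = 1.988881·180/π = 113.9545°, p = ρ·p = 6.45·7.486865 = 48.2903 m, q = 1.079564·180/π = 61.8545°, L = 68.0817 m.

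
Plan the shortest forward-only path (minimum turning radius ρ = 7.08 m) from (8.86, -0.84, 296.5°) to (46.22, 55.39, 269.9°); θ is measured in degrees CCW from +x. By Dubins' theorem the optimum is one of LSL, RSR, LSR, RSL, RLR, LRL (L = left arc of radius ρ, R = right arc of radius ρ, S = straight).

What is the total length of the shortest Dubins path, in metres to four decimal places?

Let ψ = atan2(Δy, Δx) = atan2(56.23, 37.36) = 56.3994° be the start→goal bearing.
Normalize: d = |goal − start| / ρ = 67.509870/7.08 = 9.535292, α = (θ_start − ψ) mod 360° = 240.1006° = 4.190546 rad, β = (θ_goal − ψ) mod 360° = 213.5006° = 3.726289 rad.
Common terms: sin α = -0.866902, cos α = -0.498478, sin β = -0.551946, cos β = -0.833880, cos(α−β) = 0.894154, d² = 90.921800. Work in radians in the unit-radius frame; every candidate has L = ρ·(t + p + q).
LSL: p² = 2 + d² − 2cos(α−β) + 2d(sin α − sin β) = 85.127094; p = √p² = 9.226435; φ = atan2(cos β − cos α, d + sin α − sin β) = -0.036360 rad; t = (φ − α) mod 2π = 2.056279 rad, q = (β − φ) mod 2π = 3.762649 rad → L = 7.08·(2.056279 + 9.226435 + 3.762649) = 7.08·15.045362 = 106.521165 m
RSR: p² = 2 + d² − 2cos(α−β) + 2d(sin β − sin α) = 97.139889; p = √p² = 9.855957; φ = atan2(cos α − cos β, d − sin α + sin β) = 0.034037 rad; t = (α − φ) mod 2π = 4.156509 rad, q = (φ − β) mod 2π = 2.590933 rad → L = 7.08·(4.156509 + 9.855957 + 2.590933) = 7.08·16.603400 = 117.552071 m
LSR: p² = d² − 2 + 2cos(α−β) + 2d(sin α + sin β) = 63.651844; p = √p² = 7.978211; φ = atan2(−cos α − cos β, d + sin α + sin β) − atan2(−2, p) = 0.408325 rad; t = (φ − α) mod 2π = 2.500964 rad, q = (φ − β) mod 2π = 2.965222 rad → L = 7.08·(2.500964 + 7.978211 + 2.965222) = 7.08·13.444397 = 95.186331 m
RSL: p² = d² − 2 + 2cos(α−β) − 2d(sin α + sin β) = 117.768372; p = √p² = 10.852114; φ = atan2(cos α + cos β, d − sin α − sin β) − atan2(2, p) = -0.303287 rad; t = (α − φ) mod 2π = 4.493833 rad, q = (β − φ) mod 2π = 4.029576 rad → L = 7.08·(4.493833 + 10.852114 + 4.029576) = 7.08·19.375523 = 137.178700 m
RLR: c = (6 − d² + 2cos(α−β) + 2d(sin α − sin β))/8 = -11.142486, |c| > 1 → infeasible
LRL: c = (6 − d² + 2cos(α−β) − 2d(sin α − sin β))/8 = -9.640887, |c| > 1 → infeasible
Shortest: LSR with L = 95.186331 m ≈ 95.1863 m

95.1863 m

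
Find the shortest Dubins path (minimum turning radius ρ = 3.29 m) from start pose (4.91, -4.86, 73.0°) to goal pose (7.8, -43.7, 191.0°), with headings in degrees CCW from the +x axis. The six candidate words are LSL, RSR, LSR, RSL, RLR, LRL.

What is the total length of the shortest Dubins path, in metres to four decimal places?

48.5558 m

Let ψ = atan2(Δy, Δx) = atan2(-38.84, 2.89) = -85.7446° be the start→goal bearing.
Normalize: d = |goal − start| / ρ = 38.947371/3.29 = 11.838107, α = (θ_start − ψ) mod 360° = 158.7446° = 2.770616 rad, β = (θ_goal − ψ) mod 360° = 276.7446° = 4.830104 rad.
Common terms: sin α = 0.362526, cos α = -0.931974, sin β = -0.993080, cos β = 0.117444, cos(α−β) = -0.469472, d² = 140.140769. Work in radians in the unit-radius frame; every candidate has L = ρ·(t + p + q).
LSL: p² = 2 + d² − 2cos(α−β) + 2d(sin α − sin β) = 175.175321; p = √p² = 13.235381; φ = atan2(cos β − cos α, d + sin α − sin β) = 0.079372 rad; t = (φ − α) mod 2π = 3.591942 rad, q = (β − φ) mod 2π = 4.750732 rad → L = 3.29·(3.591942 + 13.235381 + 4.750732) = 3.29·21.578055 = 70.991802 m
RSR: p² = 2 + d² − 2cos(α−β) + 2d(sin β − sin α) = 110.984104; p = √p² = 10.534899; φ = atan2(cos α − cos β, d − sin α + sin β) = -0.099779 rad; t = (α − φ) mod 2π = 2.870395 rad, q = (φ − β) mod 2π = 1.353302 rad → L = 3.29·(2.870395 + 10.534899 + 1.353302) = 3.29·14.758596 = 48.555781 m
LSR: p² = d² − 2 + 2cos(α−β) + 2d(sin α + sin β) = 122.272708; p = √p² = 11.057699; φ = atan2(−cos α − cos β, d + sin α + sin β) − atan2(−2, p) = 0.251484 rad; t = (φ − α) mod 2π = 3.764054 rad, q = (φ − β) mod 2π = 1.704565 rad → L = 3.29·(3.764054 + 11.057699 + 1.704565) = 3.29·16.526318 = 54.371587 m
RSL: p² = d² − 2 + 2cos(α−β) − 2d(sin α + sin β) = 152.130945; p = √p² = 12.334137; φ = atan2(cos α + cos β, d − sin α − sin β) − atan2(2, p) = -0.225986 rad; t = (α − φ) mod 2π = 2.996602 rad, q = (β − φ) mod 2π = 5.056090 rad → L = 3.29·(2.996602 + 12.334137 + 5.056090) = 3.29·20.386829 = 67.072668 m
RLR: c = (6 − d² + 2cos(α−β) + 2d(sin α − sin β))/8 = -12.873013, |c| > 1 → infeasible
LRL: c = (6 − d² + 2cos(α−β) − 2d(sin α − sin β))/8 = -20.896915, |c| > 1 → infeasible
Shortest: RSR with L = 48.555781 m ≈ 48.5558 m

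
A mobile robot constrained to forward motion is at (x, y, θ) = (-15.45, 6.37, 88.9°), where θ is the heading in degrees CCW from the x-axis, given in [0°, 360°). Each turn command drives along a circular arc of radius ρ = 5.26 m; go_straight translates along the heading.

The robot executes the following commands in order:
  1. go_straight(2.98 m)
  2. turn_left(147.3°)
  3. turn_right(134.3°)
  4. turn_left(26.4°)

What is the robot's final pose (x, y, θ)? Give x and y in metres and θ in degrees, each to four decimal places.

(-35.5598, 16.3934, 128.3000°)

set_pose: (x, y, θ) = (-15.4500, 6.3700, 88.9000°), ρ = 5.26
go_straight(2.98): x += 2.98·cos θ, y += 2.98·sin θ → (-15.3928, 9.3495, 88.9000°)
turn_left(147.3°): centre at ρ to the left, rotate +147.3° → (-25.0228, 12.3765, 236.2000°)
turn_right(134.3°): centre at ρ to the right, rotate −134.3° → (-34.5407, 14.2180, 101.9000°)
turn_left(26.4°): centre at ρ to the left, rotate +26.4° → (-35.5598, 16.3934, 128.3000°)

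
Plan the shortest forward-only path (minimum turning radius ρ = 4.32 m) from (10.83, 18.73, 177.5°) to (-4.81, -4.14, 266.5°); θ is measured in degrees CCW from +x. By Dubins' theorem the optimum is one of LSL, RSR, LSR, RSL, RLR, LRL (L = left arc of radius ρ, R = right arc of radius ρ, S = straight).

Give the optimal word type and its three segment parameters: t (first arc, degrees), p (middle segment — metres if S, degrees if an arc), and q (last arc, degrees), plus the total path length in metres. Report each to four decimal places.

Let ψ = atan2(Δy, Δx) = atan2(-22.87, -15.64) = -124.3669° be the start→goal bearing.
Normalize: d = |goal − start| / ρ = 27.706434/4.32 = 6.413526, α = (θ_start − ψ) mod 360° = 301.8669° = 5.268571 rad, β = (θ_goal − ψ) mod 360° = 30.8669° = 0.538729 rad.
Common terms: sin α = -0.849277, cos α = 0.527947, sin β = 0.513045, cos β = 0.858362, cos(α−β) = 0.017452, d² = 41.133322. Work in radians in the unit-radius frame; every candidate has L = ρ·(t + p + q).
LSL: p² = 2 + d² − 2cos(α−β) + 2d(sin α − sin β) = 25.623839; p = √p² = 5.061999; φ = atan2(cos β − cos α, d + sin α − sin β) = 0.065320 rad; t = (φ − α) mod 2π = 1.079934 rad, q = (β − φ) mod 2π = 0.473409 rad → L = 4.32·(1.079934 + 5.061999 + 0.473409) = 4.32·6.615343 = 28.578280 m
RSR: p² = 2 + d² − 2cos(α−β) + 2d(sin β − sin α) = 60.572995; p = √p² = 7.782865; φ = atan2(cos α − cos β, d − sin α + sin β) = -0.042467 rad; t = (α − φ) mod 2π = 5.311038 rad, q = (φ − β) mod 2π = 5.701990 rad → L = 4.32·(5.311038 + 7.782865 + 5.701990) = 4.32·18.795893 = 81.198258 m
LSR: p² = d² − 2 + 2cos(α−β) + 2d(sin α + sin β) = 34.855360; p = √p² = 5.903843; φ = atan2(−cos α − cos β, d + sin α + sin β) − atan2(−2, p) = 0.102353 rad; t = (φ − α) mod 2π = 1.116968 rad, q = (φ − β) mod 2π = 5.846810 rad → L = 4.32·(1.116968 + 5.903843 + 5.846810) = 4.32·12.867621 = 55.588122 m
RSL: p² = d² − 2 + 2cos(α−β) − 2d(sin α + sin β) = 43.481093; p = √p² = 6.594019; φ = atan2(cos α + cos β, d − sin α − sin β) − atan2(2, p) = -0.091917 rad; t = (α − φ) mod 2π = 5.360488 rad, q = (β − φ) mod 2π = 0.630645 rad → L = 4.32·(5.360488 + 6.594019 + 0.630645) = 4.32·12.585152 = 54.367859 m
RLR: c = (6 − d² + 2cos(α−β) + 2d(sin α − sin β))/8 = -6.571624, |c| > 1 → infeasible
LRL: c = (6 − d² + 2cos(α−β) − 2d(sin α − sin β))/8 = -2.202980, |c| > 1 → infeasible
Shortest: LSL with L = 28.578280 m ≈ 28.5783 m
Convert LSL to answer units (arcs ×180/π): t = 1.079934·180/π = 61.8757°, p = ρ·p = 4.32·5.061999 = 21.8678 m, q = 0.473409·180/π = 27.1243°, L = 28.5783 m.

LSL: t = 61.8757°, p = 21.8678 m, q = 27.1243°, L = 28.5783 m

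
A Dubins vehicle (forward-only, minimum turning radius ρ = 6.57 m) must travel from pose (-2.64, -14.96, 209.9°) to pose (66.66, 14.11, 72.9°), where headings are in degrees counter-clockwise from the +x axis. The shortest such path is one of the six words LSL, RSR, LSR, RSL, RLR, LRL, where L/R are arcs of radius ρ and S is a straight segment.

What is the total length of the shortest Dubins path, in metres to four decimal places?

95.6867 m

Let ψ = atan2(Δy, Δx) = atan2(29.07, 69.30) = 22.7571° be the start→goal bearing.
Normalize: d = |goal − start| / ρ = 75.150216/6.57 = 11.438389, α = (θ_start − ψ) mod 360° = 187.1429° = 3.266260 rad, β = (θ_goal − ψ) mod 360° = 50.1429° = 0.875159 rad.
Common terms: sin α = -0.124344, cos α = -0.992239, sin β = 0.767645, cos β = 0.640875, cos(α−β) = -0.731354, d² = 130.836742. Work in radians in the unit-radius frame; every candidate has L = ρ·(t + p + q).
LSL: p² = 2 + d² − 2cos(α−β) + 2d(sin α − sin β) = 113.893600; p = √p² = 10.672094; φ = atan2(cos β − cos α, d + sin α − sin β) = 0.153630 rad; t = (φ − α) mod 2π = 3.170556 rad, q = (β − φ) mod 2π = 0.721528 rad → L = 6.57·(3.170556 + 10.672094 + 0.721528) = 6.57·14.564179 = 95.686654 m
RSR: p² = 2 + d² − 2cos(α−β) + 2d(sin β − sin α) = 154.705299; p = √p² = 12.438058; φ = atan2(cos α − cos β, d − sin α + sin β) = -0.131680 rad; t = (α − φ) mod 2π = 3.397940 rad, q = (φ − β) mod 2π = 5.276347 rad → L = 6.57·(3.397940 + 12.438058 + 5.276347) = 6.57·21.112345 = 138.708106 m
LSR: p² = d² − 2 + 2cos(α−β) + 2d(sin α + sin β) = 142.090684; p = √p² = 11.920180; φ = atan2(−cos α − cos β, d + sin α + sin β) − atan2(−2, p) = 0.195309 rad; t = (φ − α) mod 2π = 3.212234 rad, q = (φ − β) mod 2π = 5.603335 rad → L = 6.57·(3.212234 + 11.920180 + 5.603335) = 6.57·20.735749 = 136.233870 m
RSL: p² = d² − 2 + 2cos(α−β) − 2d(sin α + sin β) = 112.657386; p = √p² = 10.614018; φ = atan2(cos α + cos β, d − sin α − sin β) − atan2(2, p) = -0.218783 rad; t = (α − φ) mod 2π = 3.485043 rad, q = (β − φ) mod 2π = 1.093942 rad → L = 6.57·(3.485043 + 10.614018 + 1.093942) = 6.57·15.193003 = 99.818032 m
RLR: c = (6 − d² + 2cos(α−β) + 2d(sin α − sin β))/8 = -18.338162, |c| > 1 → infeasible
LRL: c = (6 − d² + 2cos(α−β) − 2d(sin α − sin β))/8 = -13.236700, |c| > 1 → infeasible
Shortest: LSL with L = 95.686654 m ≈ 95.6867 m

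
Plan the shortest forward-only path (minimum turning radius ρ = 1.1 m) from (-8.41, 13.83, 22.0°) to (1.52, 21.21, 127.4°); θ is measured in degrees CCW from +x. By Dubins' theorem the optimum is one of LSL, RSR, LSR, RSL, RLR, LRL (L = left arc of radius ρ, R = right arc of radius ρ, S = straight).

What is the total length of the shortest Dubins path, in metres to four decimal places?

13.0710 m

Let ψ = atan2(Δy, Δx) = atan2(7.38, 9.93) = 36.6198° be the start→goal bearing.
Normalize: d = |goal − start| / ρ = 12.372118/1.1 = 11.247380, α = (θ_start − ψ) mod 360° = 345.3802° = 6.028021 rad, β = (θ_goal − ψ) mod 360° = 90.7802° = 1.584413 rad.
Common terms: sin α = -0.252404, cos α = 0.967622, sin β = 0.999907, cos β = -0.013616, cos(α−β) = -0.265556, d² = 126.503554. Work in radians in the unit-radius frame; every candidate has L = ρ·(t + p + q).
LSL: p² = 2 + d² − 2cos(α−β) + 2d(sin α − sin β) = 100.864222; p = √p² = 10.043118; φ = atan2(cos β − cos α, d + sin α − sin β) = -0.097859 rad; t = (φ − α) mod 2π = 0.157305 rad, q = (β − φ) mod 2π = 1.682272 rad → L = 1.1·(0.157305 + 10.043118 + 1.682272) = 1.1·11.882695 = 13.070965 m
RSR: p² = 2 + d² − 2cos(α−β) + 2d(sin β − sin α) = 157.205110; p = √p² = 12.538146; φ = atan2(cos α − cos β, d − sin α + sin β) = 0.078340 rad; t = (α − φ) mod 2π = 5.949681 rad, q = (φ − β) mod 2π = 4.777113 rad → L = 1.1·(5.949681 + 12.538146 + 4.777113) = 1.1·23.264940 = 25.591434 m
LSR: p² = d² − 2 + 2cos(α−β) + 2d(sin α + sin β) = 140.787346; p = √p² = 11.865384; φ = atan2(−cos α − cos β, d + sin α + sin β) − atan2(−2, p) = 0.087621 rad; t = (φ − α) mod 2π = 0.342785 rad, q = (φ − β) mod 2π = 4.786393 rad → L = 1.1·(0.342785 + 11.865384 + 4.786393) = 1.1·16.994562 = 18.694018 m
RSL: p² = d² − 2 + 2cos(α−β) − 2d(sin α + sin β) = 107.157537; p = √p² = 10.351692; φ = atan2(cos α + cos β, d − sin α − sin β) − atan2(2, p) = -0.100244 rad; t = (α − φ) mod 2π = 6.128265 rad, q = (β − φ) mod 2π = 1.684657 rad → L = 1.1·(6.128265 + 10.351692 + 1.684657) = 1.1·18.164614 = 19.981075 m
RLR: c = (6 − d² + 2cos(α−β) + 2d(sin α − sin β))/8 = -18.650639, |c| > 1 → infeasible
LRL: c = (6 − d² + 2cos(α−β) − 2d(sin α − sin β))/8 = -11.608028, |c| > 1 → infeasible
Shortest: LSL with L = 13.070965 m ≈ 13.0710 m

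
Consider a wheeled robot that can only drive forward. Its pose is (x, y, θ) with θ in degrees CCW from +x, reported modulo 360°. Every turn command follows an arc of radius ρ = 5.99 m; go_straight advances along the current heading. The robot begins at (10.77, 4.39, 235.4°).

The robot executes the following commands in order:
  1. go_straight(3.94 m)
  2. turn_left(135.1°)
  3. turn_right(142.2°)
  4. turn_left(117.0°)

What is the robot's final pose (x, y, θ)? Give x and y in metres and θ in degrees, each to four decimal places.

(23.0712, -27.7973, 345.3000°)

set_pose: (x, y, θ) = (10.7700, 4.3900, 235.4000°), ρ = 5.99
go_straight(3.94): x += 3.94·cos θ, y += 3.94·sin θ → (8.5327, 1.1468, 235.4000°)
turn_left(135.1°): centre at ρ to the left, rotate +135.1° → (14.5549, -8.1442, 370.5000° ≡ 10.5000°)
turn_right(142.2°): centre at ρ to the right, rotate −142.2° → (20.1188, -18.0187, -131.7000° ≡ 228.3000°)
turn_left(117.0°): centre at ρ to the left, rotate +117.0° → (23.0712, -27.7973, 345.3000°)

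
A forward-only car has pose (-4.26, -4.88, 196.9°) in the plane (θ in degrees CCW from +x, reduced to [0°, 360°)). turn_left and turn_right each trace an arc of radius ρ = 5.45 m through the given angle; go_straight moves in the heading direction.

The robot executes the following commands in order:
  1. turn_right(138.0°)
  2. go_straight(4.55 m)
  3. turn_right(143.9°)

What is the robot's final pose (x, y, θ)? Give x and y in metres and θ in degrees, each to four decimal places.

(1.9352, 4.7056, 275.0000°)

set_pose: (x, y, θ) = (-4.2600, -4.8800, 196.9000°), ρ = 5.45
turn_right(138.0°): centre at ρ to the right, rotate −138.0° → (-10.5110, 3.1497, 58.9000°)
go_straight(4.55): x += 4.55·cos θ, y += 4.55·sin θ → (-8.1608, 7.0458, 58.9000°)
turn_right(143.9°): centre at ρ to the right, rotate −143.9° → (1.9352, 4.7056, -85.0000° ≡ 275.0000°)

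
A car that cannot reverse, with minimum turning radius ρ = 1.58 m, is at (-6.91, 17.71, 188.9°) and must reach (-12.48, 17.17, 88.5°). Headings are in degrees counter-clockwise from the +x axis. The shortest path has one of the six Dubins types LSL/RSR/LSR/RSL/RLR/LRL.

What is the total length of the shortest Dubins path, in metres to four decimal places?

Let ψ = atan2(Δy, Δx) = atan2(-0.54, -5.57) = -174.4626° be the start→goal bearing.
Normalize: d = |goal − start| / ρ = 5.596115/1.58 = 3.541845, α = (θ_start − ψ) mod 360° = 3.3626° = 0.058688 rad, β = (θ_goal − ψ) mod 360° = 262.9626° = 4.589563 rad.
Common terms: sin α = 0.058655, cos α = 0.998278, sin β = -0.992466, cos β = -0.122517, cos(α−β) = -0.180519, d² = 12.544664. Work in radians in the unit-radius frame; every candidate has L = ρ·(t + p + q).
LSL: p² = 2 + d² − 2cos(α−β) + 2d(sin α − sin β) = 22.351518; p = √p² = 4.727739; φ = atan2(cos β − cos α, d + sin α − sin β) = -0.239347 rad; t = (φ − α) mod 2π = 5.985150 rad, q = (β − φ) mod 2π = 4.828910 rad → L = 1.58·(5.985150 + 4.727739 + 4.828910) = 1.58·15.541799 = 24.556043 m
RSR: p² = 2 + d² − 2cos(α−β) + 2d(sin β − sin α) = 7.459887; p = √p² = 2.731279; φ = atan2(cos α − cos β, d − sin α + sin β) = 0.422844 rad; t = (α − φ) mod 2π = 5.919030 rad, q = (φ − β) mod 2π = 2.116466 rad → L = 1.58·(5.919030 + 2.731279 + 2.116466) = 1.58·10.766775 = 17.011505 m
LSR: p² = d² − 2 + 2cos(α−β) + 2d(sin α + sin β) = 3.568794; p = √p² = 1.889125; φ = atan2(−cos α − cos β, d + sin α + sin β) − atan2(−2, p) = 0.489936 rad; t = (φ − α) mod 2π = 0.431248 rad, q = (φ − β) mod 2π = 2.183558 rad → L = 1.58·(0.431248 + 1.889125 + 2.183558) = 1.58·4.503931 = 7.116211 m
RSL: p² = d² − 2 + 2cos(α−β) − 2d(sin α + sin β) = 16.798458; p = √p² = 4.098592; φ = atan2(cos α + cos β, d − sin α − sin β) − atan2(2, p) = -0.260749 rad; t = (α − φ) mod 2π = 0.319437 rad, q = (β − φ) mod 2π = 4.850312 rad → L = 1.58·(0.319437 + 4.098592 + 4.850312) = 1.58·9.268341 = 14.643979 m
RLR: c = (6 − d² + 2cos(α−β) + 2d(sin α − sin β))/8 = 0.067514; p = 2π − arccos c = 4.779954 rad; φ = atan2(cos α − cos β, d − sin α + sin β) = 0.422844 rad; t = (α − φ + p/2) mod 2π = 2.025822 rad, q = (α − β − t + p) mod 2π = 4.506443 rad → L = 1.58·(2.025822 + 4.779954 + 4.506443) = 1.58·11.312220 = 17.873307 m
LRL: c = (6 − d² + 2cos(α−β) − 2d(sin α − sin β))/8 = -1.793940, |c| > 1 → infeasible
Shortest: LSR with L = 7.116211 m ≈ 7.1162 m

7.1162 m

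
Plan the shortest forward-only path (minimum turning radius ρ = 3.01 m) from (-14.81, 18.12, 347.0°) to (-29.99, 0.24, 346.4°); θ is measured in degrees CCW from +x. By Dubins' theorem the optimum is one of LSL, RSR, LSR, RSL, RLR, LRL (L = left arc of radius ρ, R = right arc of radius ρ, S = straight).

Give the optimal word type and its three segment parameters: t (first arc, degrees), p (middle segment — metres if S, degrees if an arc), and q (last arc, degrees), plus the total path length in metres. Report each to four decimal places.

Let ψ = atan2(Δy, Δx) = atan2(-17.88, -15.18) = -130.3310° be the start→goal bearing.
Normalize: d = |goal − start| / ρ = 23.454782/3.01 = 7.792286, α = (θ_start − ψ) mod 360° = 117.3310° = 2.047813 rad, β = (θ_goal − ψ) mod 360° = 116.7310° = 2.037341 rad.
Common terms: sin α = 0.888369, cos α = -0.459131, sin β = 0.893128, cos β = -0.449803, cos(α−β) = 0.999945, d² = 60.719727. Work in radians in the unit-radius frame; every candidate has L = ρ·(t + p + q).
LSL: p² = 2 + d² − 2cos(α−β) + 2d(sin α − sin β) = 60.645667; p = √p² = 7.787533; φ = atan2(cos β − cos α, d + sin α − sin β) = 0.001198 rad; t = (φ − α) mod 2π = 4.236570 rad, q = (β − φ) mod 2π = 2.036143 rad → L = 3.01·(4.236570 + 7.787533 + 2.036143) = 3.01·14.060246 = 42.321341 m
RSR: p² = 2 + d² − 2cos(α−β) + 2d(sin β − sin α) = 60.794007; p = √p² = 7.797051; φ = atan2(cos α − cos β, d − sin α + sin β) = -0.001196 rad; t = (α − φ) mod 2π = 2.049009 rad, q = (φ − β) mod 2π = 4.244648 rad → L = 3.01·(2.049009 + 7.797051 + 4.244648) = 3.01·14.090708 = 42.413032 m
LSR: p² = d² − 2 + 2cos(α−β) + 2d(sin α + sin β) = 88.483480; p = √p² = 9.406566; φ = atan2(−cos α − cos β, d + sin α + sin β) − atan2(−2, p) = 0.304154 rad; t = (φ − α) mod 2π = 4.539526 rad, q = (φ − β) mod 2π = 4.549998 rad → L = 3.01·(4.539526 + 9.406566 + 4.549998) = 3.01·18.496091 = 55.673232 m
RSL: p² = d² − 2 + 2cos(α−β) − 2d(sin α + sin β) = 32.955755; p = √p² = 5.740710; φ = atan2(cos α + cos β, d − sin α − sin β) − atan2(2, p) = -0.485319 rad; t = (α − φ) mod 2π = 2.533132 rad, q = (β − φ) mod 2π = 2.522660 rad → L = 3.01·(2.533132 + 5.740710 + 2.522660) = 3.01·10.796502 = 32.497470 m
RLR: c = (6 − d² + 2cos(α−β) + 2d(sin α − sin β))/8 = -6.599251, |c| > 1 → infeasible
LRL: c = (6 − d² + 2cos(α−β) − 2d(sin α − sin β))/8 = -6.580708, |c| > 1 → infeasible
Shortest: RSL with L = 32.497470 m ≈ 32.4975 m
Convert RSL to answer units (arcs ×180/π): t = 2.533132·180/π = 145.1378°, p = ρ·p = 3.01·5.740710 = 17.2795 m, q = 2.522660·180/π = 144.5378°, L = 32.4975 m.

RSL: t = 145.1378°, p = 17.2795 m, q = 144.5378°, L = 32.4975 m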